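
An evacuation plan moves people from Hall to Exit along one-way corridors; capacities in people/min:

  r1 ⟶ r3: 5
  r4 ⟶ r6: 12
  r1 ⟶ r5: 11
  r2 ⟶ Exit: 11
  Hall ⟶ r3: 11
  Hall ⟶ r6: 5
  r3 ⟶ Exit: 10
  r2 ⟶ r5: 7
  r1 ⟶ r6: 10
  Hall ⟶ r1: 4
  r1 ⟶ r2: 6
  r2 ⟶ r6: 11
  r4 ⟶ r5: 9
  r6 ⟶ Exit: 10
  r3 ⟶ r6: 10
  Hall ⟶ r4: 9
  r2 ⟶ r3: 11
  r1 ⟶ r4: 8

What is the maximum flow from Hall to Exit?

24

Augment Hall→r3→Exit: bottleneck 10, flow now 10.
Augment Hall→r6→Exit: bottleneck 5, flow now 15.
Augment Hall→r1→r2→Exit: bottleneck 4, flow now 19.
Augment Hall→r3→r6→Exit: bottleneck 1, flow now 20.
Augment Hall→r4→r6→Exit: bottleneck 4, flow now 24.
No augmenting path remains; maximum flow = 24.
In the residual graph, reachable from Hall: {Hall, r3, r4, r5, r6}.
Min-cut edges: Hall→r1 (4), r3→Exit (10), r6→Exit (10); capacity 4 + 10 + 10 = 24.
This cut is saturated, so no flow can exceed 24.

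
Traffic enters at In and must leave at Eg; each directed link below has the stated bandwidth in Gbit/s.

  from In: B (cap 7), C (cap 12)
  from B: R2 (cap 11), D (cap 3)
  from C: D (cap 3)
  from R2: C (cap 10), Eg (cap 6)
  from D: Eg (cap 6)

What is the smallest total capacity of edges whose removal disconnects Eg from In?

Augment In→B→R2→Eg: bottleneck 6, flow now 6.
Augment In→B→D→Eg: bottleneck 1, flow now 7.
Augment In→C→D→Eg: bottleneck 3, flow now 10.
No augmenting path remains; maximum flow = 10.
By max-flow min-cut, the minimum cut capacity equals the max flow.
In the residual graph, reachable from In: {In, C}.
Min-cut edges: In→B (7), C→D (3); capacity 7 + 3 = 10.

10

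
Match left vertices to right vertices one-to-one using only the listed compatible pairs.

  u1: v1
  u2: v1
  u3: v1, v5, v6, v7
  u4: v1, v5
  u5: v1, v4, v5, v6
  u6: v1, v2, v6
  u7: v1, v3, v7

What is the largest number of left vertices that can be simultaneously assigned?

Unit-capacity flow: source→left, listed edges, right→sink; max matching = max flow.
Augmenting path u1→v1 (+1); matched 1.
Augmenting path u3→v5 (+1); matched 2.
Augmenting path u5→v4 (+1); matched 3.
Augmenting path u6→v2 (+1); matched 4.
Augmenting path u7→v3 (+1); matched 5.
Augmenting path u4→v5→u3→v6 (+1); matched 6.
No augmenting path remains; maximum matching = 6.
König certificate: {u3, u4, u5, u6, u7, v1} is a vertex cover of size 6 (every listed pair touches it), so no matching can be larger.

6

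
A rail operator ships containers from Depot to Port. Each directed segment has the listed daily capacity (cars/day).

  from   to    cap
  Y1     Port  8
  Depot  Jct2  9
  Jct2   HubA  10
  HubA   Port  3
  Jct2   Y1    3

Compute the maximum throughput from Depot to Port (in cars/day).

6

Augment Depot→Jct2→HubA→Port: bottleneck 3, flow now 3.
Augment Depot→Jct2→Y1→Port: bottleneck 3, flow now 6.
No augmenting path remains; maximum flow = 6.
In the residual graph, reachable from Depot: {Depot, Jct2, HubA}.
Min-cut edges: Jct2→Y1 (3), HubA→Port (3); capacity 3 + 3 = 6.
This cut is saturated, so no flow can exceed 6.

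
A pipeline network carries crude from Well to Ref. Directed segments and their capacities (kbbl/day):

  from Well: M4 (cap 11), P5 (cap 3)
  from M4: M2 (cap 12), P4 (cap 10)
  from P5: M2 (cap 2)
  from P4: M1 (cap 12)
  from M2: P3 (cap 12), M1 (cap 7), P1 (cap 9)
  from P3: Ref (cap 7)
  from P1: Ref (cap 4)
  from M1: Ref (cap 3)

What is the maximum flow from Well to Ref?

13

Augment Well→M4→P4→M1→Ref: bottleneck 3, flow now 3.
Augment Well→M4→M2→P3→Ref: bottleneck 7, flow now 10.
Augment Well→M4→M2→P1→Ref: bottleneck 1, flow now 11.
Augment Well→P5→M2→P1→Ref: bottleneck 2, flow now 13.
No augmenting path remains; maximum flow = 13.
In the residual graph, reachable from Well: {Well, P5}.
Min-cut edges: Well→M4 (11), P5→M2 (2); capacity 11 + 2 = 13.
This cut is saturated, so no flow can exceed 13.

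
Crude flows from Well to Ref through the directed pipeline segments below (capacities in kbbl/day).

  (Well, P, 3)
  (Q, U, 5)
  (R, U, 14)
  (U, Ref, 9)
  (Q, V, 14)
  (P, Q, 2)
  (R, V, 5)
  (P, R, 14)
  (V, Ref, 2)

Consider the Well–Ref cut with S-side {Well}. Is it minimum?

Given cut capacity: 3 = 3.
Augment Well→P→Q→U→Ref: bottleneck 2, flow now 2.
Augment Well→P→R→U→Ref: bottleneck 1, flow now 3.
No augmenting path remains; maximum flow = 3.
Cut capacity 3 equals the max flow, so it is a minimum cut.

Yes — it is a minimum cut (capacity 3).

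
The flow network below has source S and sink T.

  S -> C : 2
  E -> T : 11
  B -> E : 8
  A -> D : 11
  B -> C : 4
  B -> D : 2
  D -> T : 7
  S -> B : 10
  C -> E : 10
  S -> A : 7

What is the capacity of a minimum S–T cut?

Augment S→A→D→T: bottleneck 7, flow now 7.
Augment S→B→E→T: bottleneck 8, flow now 15.
Augment S→C→E→T: bottleneck 2, flow now 17.
Augment S→B→C→E→T: bottleneck 1, flow now 18.
No augmenting path remains; maximum flow = 18.
By max-flow min-cut, the minimum cut capacity equals the max flow.
In the residual graph, reachable from S: {S, A, B, C, D, E}.
Min-cut edges: D→T (7), E→T (11); capacity 7 + 11 = 18.

18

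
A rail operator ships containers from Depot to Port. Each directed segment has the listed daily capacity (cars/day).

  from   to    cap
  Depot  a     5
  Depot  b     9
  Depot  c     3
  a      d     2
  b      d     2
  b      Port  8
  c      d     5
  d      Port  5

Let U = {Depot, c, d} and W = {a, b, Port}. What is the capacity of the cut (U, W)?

19

Edges leaving {Depot, c, d}: Depot→a (5), Depot→b (9), d→Port (5).
Cut capacity = 5 + 9 + 5 = 19.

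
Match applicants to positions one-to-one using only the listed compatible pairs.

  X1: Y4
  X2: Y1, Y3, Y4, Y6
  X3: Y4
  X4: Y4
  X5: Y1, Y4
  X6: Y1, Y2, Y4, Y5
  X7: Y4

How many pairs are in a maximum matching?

Unit-capacity flow: source→left, listed edges, right→sink; max matching = max flow.
Augmenting path X1→Y4 (+1); matched 1.
Augmenting path X2→Y1 (+1); matched 2.
Augmenting path X6→Y2 (+1); matched 3.
Augmenting path X5→Y1→X2→Y3 (+1); matched 4.
No augmenting path remains; maximum matching = 4.
König certificate: {X2, X5, X6, Y4} is a vertex cover of size 4 (every listed pair touches it), so no matching can be larger.

4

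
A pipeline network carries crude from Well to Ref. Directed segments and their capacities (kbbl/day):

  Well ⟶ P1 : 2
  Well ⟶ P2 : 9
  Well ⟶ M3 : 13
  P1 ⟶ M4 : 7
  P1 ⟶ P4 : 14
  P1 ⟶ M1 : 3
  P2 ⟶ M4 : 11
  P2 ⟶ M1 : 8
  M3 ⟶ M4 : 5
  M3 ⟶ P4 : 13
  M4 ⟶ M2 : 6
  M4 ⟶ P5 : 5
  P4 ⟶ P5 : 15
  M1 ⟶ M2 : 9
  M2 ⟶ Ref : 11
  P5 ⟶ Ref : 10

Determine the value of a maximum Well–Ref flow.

Augment Well→P1→M4→M2→Ref: bottleneck 2, flow now 2.
Augment Well→P2→M4→M2→Ref: bottleneck 4, flow now 6.
Augment Well→P2→M4→P5→Ref: bottleneck 5, flow now 11.
Augment Well→M3→P4→P5→Ref: bottleneck 5, flow now 16.
Augment Well→M3→M4→P1→M1→M2→Ref: bottleneck 2, flow now 18. (uses reverse residual edge)
Augment Well→M3→M4→P2→M1→M2→Ref: bottleneck 3, flow now 21. (uses reverse residual edge)
No augmenting path remains; maximum flow = 21.
In the residual graph, reachable from Well: {Well, P1, P2, M3, M4, P4, M1, M2, P5}.
Min-cut edges: M2→Ref (11), P5→Ref (10); capacity 11 + 10 = 21.
This cut is saturated, so no flow can exceed 21.

21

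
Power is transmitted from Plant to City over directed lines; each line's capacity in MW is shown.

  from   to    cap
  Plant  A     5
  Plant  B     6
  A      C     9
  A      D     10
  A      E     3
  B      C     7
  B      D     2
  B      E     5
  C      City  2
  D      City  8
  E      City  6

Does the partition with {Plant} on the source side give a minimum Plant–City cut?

Yes — it is a minimum cut (capacity 11).

Given cut capacity: 5 + 6 = 11.
Augment Plant→A→C→City: bottleneck 2, flow now 2.
Augment Plant→A→D→City: bottleneck 3, flow now 5.
Augment Plant→B→D→City: bottleneck 2, flow now 7.
Augment Plant→B→E→City: bottleneck 4, flow now 11.
No augmenting path remains; maximum flow = 11.
Cut capacity 11 equals the max flow, so it is a minimum cut.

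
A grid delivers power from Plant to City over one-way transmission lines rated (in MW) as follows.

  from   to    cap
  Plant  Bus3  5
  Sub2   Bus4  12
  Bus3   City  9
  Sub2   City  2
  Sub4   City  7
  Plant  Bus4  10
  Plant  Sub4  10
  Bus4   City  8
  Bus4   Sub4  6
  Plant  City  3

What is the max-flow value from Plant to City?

23

Augment Plant→City: bottleneck 3, flow now 3.
Augment Plant→Bus3→City: bottleneck 5, flow now 8.
Augment Plant→Bus4→City: bottleneck 8, flow now 16.
Augment Plant→Sub4→City: bottleneck 7, flow now 23.
No augmenting path remains; maximum flow = 23.
In the residual graph, reachable from Plant: {Plant, Bus4, Sub4}.
Min-cut edges: Plant→Bus3 (5), Plant→City (3), Bus4→City (8), Sub4→City (7); capacity 5 + 3 + 8 + 7 = 23.
This cut is saturated, so no flow can exceed 23.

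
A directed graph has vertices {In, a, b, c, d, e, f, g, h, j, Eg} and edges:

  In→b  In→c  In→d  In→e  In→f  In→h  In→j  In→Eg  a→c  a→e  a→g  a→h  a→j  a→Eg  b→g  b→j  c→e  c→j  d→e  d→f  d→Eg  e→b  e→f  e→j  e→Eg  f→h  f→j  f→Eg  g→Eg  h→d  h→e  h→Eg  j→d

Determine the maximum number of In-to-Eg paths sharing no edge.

Assign every edge capacity 1; by Menger, the answer equals the max flow.
Path In→Eg (+1); total 1.
Path In→d→Eg (+1); total 2.
Path In→e→Eg (+1); total 3.
Path In→f→Eg (+1); total 4.
Path In→h→Eg (+1); total 5.
Path In→b→g→Eg (+1); total 6.
No residual In→Eg path; max flow = 6.
Certifying cut of size 6: {In→Eg, b→g, d→Eg, e→Eg, f→Eg, h→Eg}.

6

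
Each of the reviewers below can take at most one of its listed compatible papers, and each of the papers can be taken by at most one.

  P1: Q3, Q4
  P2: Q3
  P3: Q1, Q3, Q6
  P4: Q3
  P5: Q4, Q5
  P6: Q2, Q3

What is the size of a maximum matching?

5

Unit-capacity flow: source→left, listed edges, right→sink; max matching = max flow.
Augmenting path P1→Q3 (+1); matched 1.
Augmenting path P3→Q1 (+1); matched 2.
Augmenting path P5→Q4 (+1); matched 3.
Augmenting path P6→Q2 (+1); matched 4.
Augmenting path P2→Q3→P1→Q4→P5→Q5 (+1); matched 5.
No augmenting path remains; maximum matching = 5.
König certificate: {P1, P3, P5, P6, Q3} is a vertex cover of size 5 (every listed pair touches it), so no matching can be larger.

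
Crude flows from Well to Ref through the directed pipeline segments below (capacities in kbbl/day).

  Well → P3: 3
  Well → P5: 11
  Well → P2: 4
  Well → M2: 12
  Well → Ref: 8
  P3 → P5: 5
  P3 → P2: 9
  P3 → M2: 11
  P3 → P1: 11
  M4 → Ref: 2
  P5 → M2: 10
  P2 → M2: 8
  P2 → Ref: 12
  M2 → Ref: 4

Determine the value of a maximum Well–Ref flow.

Augment Well→Ref: bottleneck 8, flow now 8.
Augment Well→P2→Ref: bottleneck 4, flow now 12.
Augment Well→M2→Ref: bottleneck 4, flow now 16.
Augment Well→P3→P2→Ref: bottleneck 3, flow now 19.
No augmenting path remains; maximum flow = 19.
In the residual graph, reachable from Well: {Well, P5, M2}.
Min-cut edges: Well→P3 (3), Well→P2 (4), Well→Ref (8), M2→Ref (4); capacity 3 + 4 + 8 + 4 = 19.
This cut is saturated, so no flow can exceed 19.

19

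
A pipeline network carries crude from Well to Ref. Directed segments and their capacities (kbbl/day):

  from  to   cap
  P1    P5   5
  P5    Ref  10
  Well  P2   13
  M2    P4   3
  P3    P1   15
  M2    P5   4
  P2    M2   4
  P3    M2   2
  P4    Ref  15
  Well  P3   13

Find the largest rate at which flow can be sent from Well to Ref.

Augment Well→P2→M2→P4→Ref: bottleneck 3, flow now 3.
Augment Well→P2→M2→P5→Ref: bottleneck 1, flow now 4.
Augment Well→P3→P1→P5→Ref: bottleneck 5, flow now 9.
Augment Well→P3→M2→P5→Ref: bottleneck 2, flow now 11.
No augmenting path remains; maximum flow = 11.
In the residual graph, reachable from Well: {Well, P2, P3, P1}.
Min-cut edges: P2→M2 (4), P3→M2 (2), P1→P5 (5); capacity 4 + 2 + 5 = 11.
This cut is saturated, so no flow can exceed 11.

11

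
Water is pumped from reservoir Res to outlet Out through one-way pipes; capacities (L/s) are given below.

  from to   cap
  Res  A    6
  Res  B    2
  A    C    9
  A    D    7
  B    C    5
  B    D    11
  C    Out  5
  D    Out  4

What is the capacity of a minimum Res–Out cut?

Augment Res→A→C→Out: bottleneck 5, flow now 5.
Augment Res→A→D→Out: bottleneck 1, flow now 6.
Augment Res→B→D→Out: bottleneck 2, flow now 8.
No augmenting path remains; maximum flow = 8.
By max-flow min-cut, the minimum cut capacity equals the max flow.
In the residual graph, reachable from Res: {Res}.
Min-cut edges: Res→A (6), Res→B (2); capacity 6 + 2 = 8.

8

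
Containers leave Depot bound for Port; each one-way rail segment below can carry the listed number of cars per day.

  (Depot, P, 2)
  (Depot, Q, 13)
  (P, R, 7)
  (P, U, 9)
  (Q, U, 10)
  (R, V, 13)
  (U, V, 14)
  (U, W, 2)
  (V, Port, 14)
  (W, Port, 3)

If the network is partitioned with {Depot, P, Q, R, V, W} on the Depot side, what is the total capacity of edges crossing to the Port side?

36

Edges leaving {Depot, P, Q, R, V, W}: P→U (9), Q→U (10), V→Port (14), W→Port (3).
Cut capacity = 9 + 10 + 14 + 3 = 36.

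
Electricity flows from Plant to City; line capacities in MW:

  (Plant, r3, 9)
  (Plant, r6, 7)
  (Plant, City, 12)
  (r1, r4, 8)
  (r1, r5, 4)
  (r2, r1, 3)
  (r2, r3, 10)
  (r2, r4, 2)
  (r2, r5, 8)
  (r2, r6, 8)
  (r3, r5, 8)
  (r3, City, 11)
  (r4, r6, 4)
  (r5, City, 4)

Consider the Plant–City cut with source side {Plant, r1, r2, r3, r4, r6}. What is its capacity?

43

Edges leaving {Plant, r1, r2, r3, r4, r6}: Plant→City (12), r1→r5 (4), r2→r5 (8), r3→r5 (8), r3→City (11).
Cut capacity = 12 + 4 + 8 + 8 + 11 = 43.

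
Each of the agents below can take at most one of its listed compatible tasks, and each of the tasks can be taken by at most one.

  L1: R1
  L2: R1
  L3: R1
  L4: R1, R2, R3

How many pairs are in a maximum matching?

2

Unit-capacity flow: source→left, listed edges, right→sink; max matching = max flow.
Augmenting path L1→R1 (+1); matched 1.
Augmenting path L4→R2 (+1); matched 2.
No augmenting path remains; maximum matching = 2.
König certificate: {L4, R1} is a vertex cover of size 2 (every listed pair touches it), so no matching can be larger.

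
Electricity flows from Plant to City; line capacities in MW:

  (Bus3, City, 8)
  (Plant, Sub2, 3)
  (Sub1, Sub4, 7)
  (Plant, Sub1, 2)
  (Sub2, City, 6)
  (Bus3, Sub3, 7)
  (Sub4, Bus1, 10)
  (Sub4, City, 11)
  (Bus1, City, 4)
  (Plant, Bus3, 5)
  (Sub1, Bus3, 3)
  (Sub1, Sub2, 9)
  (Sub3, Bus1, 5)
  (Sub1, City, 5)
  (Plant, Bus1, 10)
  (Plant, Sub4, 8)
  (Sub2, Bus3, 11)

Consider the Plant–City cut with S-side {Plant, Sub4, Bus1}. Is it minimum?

No — its capacity is 25, but the minimum cut has capacity 22.

Given cut capacity: 2 + 3 + 5 + 11 + 4 = 25.
Augment Plant→Sub1→City: bottleneck 2, flow now 2.
Augment Plant→Sub2→City: bottleneck 3, flow now 5.
Augment Plant→Sub4→City: bottleneck 8, flow now 13.
Augment Plant→Bus3→City: bottleneck 5, flow now 18.
Augment Plant→Bus1→City: bottleneck 4, flow now 22.
No augmenting path remains; maximum flow = 22.
In the residual graph, reachable from Plant: {Plant, Bus1}.
Min-cut edges: Plant→Sub1 (2), Plant→Sub2 (3), Plant→Sub4 (8), Plant→Bus3 (5), Bus1→City (4); capacity 2 + 3 + 8 + 5 + 4 = 22.
Cut capacity 25 exceeds the max flow 22, so it is not minimum.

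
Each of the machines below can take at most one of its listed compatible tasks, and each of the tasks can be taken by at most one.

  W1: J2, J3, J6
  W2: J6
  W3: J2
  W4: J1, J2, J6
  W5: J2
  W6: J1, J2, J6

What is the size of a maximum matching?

4

Unit-capacity flow: source→left, listed edges, right→sink; max matching = max flow.
Augmenting path W1→J2 (+1); matched 1.
Augmenting path W2→J6 (+1); matched 2.
Augmenting path W4→J1 (+1); matched 3.
Augmenting path W3→J2→W1→J3 (+1); matched 4.
No augmenting path remains; maximum matching = 4.
König certificate: {W1, J1, J2, J6} is a vertex cover of size 4 (every listed pair touches it), so no matching can be larger.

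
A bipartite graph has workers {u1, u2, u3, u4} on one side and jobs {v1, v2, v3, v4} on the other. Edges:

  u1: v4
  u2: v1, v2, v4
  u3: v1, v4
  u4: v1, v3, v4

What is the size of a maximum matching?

4

Unit-capacity flow: source→left, listed edges, right→sink; max matching = max flow.
Augmenting path u1→v4 (+1); matched 1.
Augmenting path u2→v1 (+1); matched 2.
Augmenting path u4→v3 (+1); matched 3.
Augmenting path u3→v1→u2→v2 (+1); matched 4.
No augmenting path remains; maximum matching = 4.
König certificate: {u1, u2, u3, u4} is a vertex cover of size 4 (every listed pair touches it), so no matching can be larger.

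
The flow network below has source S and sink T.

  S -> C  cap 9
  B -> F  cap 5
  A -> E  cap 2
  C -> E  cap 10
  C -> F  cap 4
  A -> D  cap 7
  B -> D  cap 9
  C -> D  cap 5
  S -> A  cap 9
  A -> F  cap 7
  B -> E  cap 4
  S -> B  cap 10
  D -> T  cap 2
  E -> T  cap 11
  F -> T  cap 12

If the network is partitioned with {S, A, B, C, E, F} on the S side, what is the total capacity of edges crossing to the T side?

Edges leaving {S, A, B, C, E, F}: A→D (7), B→D (9), C→D (5), E→T (11), F→T (12).
Cut capacity = 7 + 9 + 5 + 11 + 12 = 44.

44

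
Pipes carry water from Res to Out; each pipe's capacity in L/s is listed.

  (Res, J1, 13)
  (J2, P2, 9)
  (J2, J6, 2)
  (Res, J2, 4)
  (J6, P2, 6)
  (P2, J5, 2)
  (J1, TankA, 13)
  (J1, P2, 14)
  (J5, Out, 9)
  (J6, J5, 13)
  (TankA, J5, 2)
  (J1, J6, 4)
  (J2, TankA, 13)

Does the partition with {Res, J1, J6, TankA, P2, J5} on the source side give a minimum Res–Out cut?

No — its capacity is 13, but the minimum cut has capacity 9.

Given cut capacity: 4 + 9 = 13.
Augment Res→J1→J6→J5→Out: bottleneck 4, flow now 4.
Augment Res→J1→TankA→J5→Out: bottleneck 2, flow now 6.
Augment Res→J1→P2→J5→Out: bottleneck 2, flow now 8.
Augment Res→J2→J6→J5→Out: bottleneck 1, flow now 9.
No augmenting path remains; maximum flow = 9.
In the residual graph, reachable from Res: {Res, J1, J2, J6, TankA, P2, J5}.
Min-cut edges: J5→Out (9); capacity 9 = 9.
Cut capacity 13 exceeds the max flow 9, so it is not minimum.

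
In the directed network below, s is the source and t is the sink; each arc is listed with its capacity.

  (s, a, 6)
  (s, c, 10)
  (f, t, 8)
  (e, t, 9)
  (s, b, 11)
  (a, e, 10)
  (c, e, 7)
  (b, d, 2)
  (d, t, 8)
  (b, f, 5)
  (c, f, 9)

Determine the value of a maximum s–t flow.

19

Augment s→a→e→t: bottleneck 6, flow now 6.
Augment s→b→d→t: bottleneck 2, flow now 8.
Augment s→b→f→t: bottleneck 5, flow now 13.
Augment s→c→e→t: bottleneck 3, flow now 16.
Augment s→c→f→t: bottleneck 3, flow now 19.
No augmenting path remains; maximum flow = 19.
In the residual graph, reachable from s: {s, a, b, c, e, f}.
Min-cut edges: b→d (2), e→t (9), f→t (8); capacity 2 + 9 + 8 = 19.
This cut is saturated, so no flow can exceed 19.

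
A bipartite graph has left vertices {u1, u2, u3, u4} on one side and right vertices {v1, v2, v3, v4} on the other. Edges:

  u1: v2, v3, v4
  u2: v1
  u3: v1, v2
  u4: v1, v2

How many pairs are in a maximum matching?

3

Unit-capacity flow: source→left, listed edges, right→sink; max matching = max flow.
Augmenting path u1→v2 (+1); matched 1.
Augmenting path u2→v1 (+1); matched 2.
Augmenting path u3→v2→u1→v3 (+1); matched 3.
No augmenting path remains; maximum matching = 3.
König certificate: {u1, v1, v2} is a vertex cover of size 3 (every listed pair touches it), so no matching can be larger.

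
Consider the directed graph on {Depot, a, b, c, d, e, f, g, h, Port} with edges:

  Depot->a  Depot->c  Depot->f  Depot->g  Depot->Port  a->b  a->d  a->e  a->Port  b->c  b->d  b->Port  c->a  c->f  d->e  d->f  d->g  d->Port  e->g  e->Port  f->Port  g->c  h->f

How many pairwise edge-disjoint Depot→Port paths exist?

Assign every edge capacity 1; by Menger, the answer equals the max flow.
Path Depot→Port (+1); total 1.
Path Depot→a→Port (+1); total 2.
Path Depot→f→Port (+1); total 3.
Path Depot→c→a→b→Port (+1); total 4.
No residual Depot→Port path; max flow = 4.
Certifying cut of size 4: {Depot→Port, Depot→a, c→a, f→Port}.

4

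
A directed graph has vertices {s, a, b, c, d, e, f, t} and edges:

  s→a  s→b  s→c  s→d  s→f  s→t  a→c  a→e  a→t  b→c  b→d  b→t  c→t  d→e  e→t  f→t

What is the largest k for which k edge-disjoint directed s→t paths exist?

Assign every edge capacity 1; by Menger, the answer equals the max flow.
Path s→t (+1); total 1.
Path s→a→t (+1); total 2.
Path s→b→t (+1); total 3.
Path s→c→t (+1); total 4.
Path s→f→t (+1); total 5.
Path s→d→e→t (+1); total 6.
No residual s→t path; max flow = 6.
Certifying cut of size 6: {s→a, s→b, s→c, s→d, s→f, s→t}.

6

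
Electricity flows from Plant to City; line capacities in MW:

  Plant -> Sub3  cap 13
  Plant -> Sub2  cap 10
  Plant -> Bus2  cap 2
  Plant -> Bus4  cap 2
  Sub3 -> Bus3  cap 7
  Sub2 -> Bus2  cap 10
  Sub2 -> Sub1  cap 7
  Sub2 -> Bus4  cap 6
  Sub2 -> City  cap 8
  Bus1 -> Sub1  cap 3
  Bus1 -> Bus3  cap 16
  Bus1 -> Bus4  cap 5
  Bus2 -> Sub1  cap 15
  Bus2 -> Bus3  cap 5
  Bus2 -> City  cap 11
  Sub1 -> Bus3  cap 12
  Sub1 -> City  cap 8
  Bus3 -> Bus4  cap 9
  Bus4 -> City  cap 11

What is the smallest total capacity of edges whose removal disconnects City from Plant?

21

Augment Plant→Sub2→City: bottleneck 8, flow now 8.
Augment Plant→Bus2→City: bottleneck 2, flow now 10.
Augment Plant→Bus4→City: bottleneck 2, flow now 12.
Augment Plant→Sub2→Bus2→City: bottleneck 2, flow now 14.
Augment Plant→Sub3→Bus3→Bus4→City: bottleneck 7, flow now 21.
No augmenting path remains; maximum flow = 21.
By max-flow min-cut, the minimum cut capacity equals the max flow.
In the residual graph, reachable from Plant: {Plant, Sub3}.
Min-cut edges: Plant→Sub2 (10), Plant→Bus2 (2), Plant→Bus4 (2), Sub3→Bus3 (7); capacity 10 + 2 + 2 + 7 = 21.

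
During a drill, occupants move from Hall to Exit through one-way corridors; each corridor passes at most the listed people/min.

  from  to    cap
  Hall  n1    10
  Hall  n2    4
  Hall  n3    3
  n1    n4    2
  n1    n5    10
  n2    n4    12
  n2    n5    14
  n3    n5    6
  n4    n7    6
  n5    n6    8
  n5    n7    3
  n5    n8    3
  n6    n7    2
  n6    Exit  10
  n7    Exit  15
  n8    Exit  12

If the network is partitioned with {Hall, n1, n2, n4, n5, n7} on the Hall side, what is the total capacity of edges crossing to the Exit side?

Edges leaving {Hall, n1, n2, n4, n5, n7}: Hall→n3 (3), n5→n6 (8), n5→n8 (3), n7→Exit (15).
Cut capacity = 3 + 8 + 3 + 15 = 29.

29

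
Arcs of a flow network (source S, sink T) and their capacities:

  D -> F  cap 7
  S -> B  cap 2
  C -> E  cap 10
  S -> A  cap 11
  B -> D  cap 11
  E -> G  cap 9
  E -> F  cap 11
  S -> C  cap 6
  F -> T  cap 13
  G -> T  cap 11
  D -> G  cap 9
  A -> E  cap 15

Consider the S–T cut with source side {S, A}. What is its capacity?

Edges leaving {S, A}: S→B (2), S→C (6), A→E (15).
Cut capacity = 2 + 6 + 15 = 23.

23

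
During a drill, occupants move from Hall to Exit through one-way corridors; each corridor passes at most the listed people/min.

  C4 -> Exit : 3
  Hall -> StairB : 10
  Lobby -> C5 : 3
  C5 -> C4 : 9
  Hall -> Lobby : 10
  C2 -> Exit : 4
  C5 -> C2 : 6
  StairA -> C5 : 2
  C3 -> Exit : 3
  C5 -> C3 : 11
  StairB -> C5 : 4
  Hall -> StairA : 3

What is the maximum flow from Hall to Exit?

9

Augment Hall→StairB→C5→C4→Exit: bottleneck 3, flow now 3.
Augment Hall→StairB→C5→C2→Exit: bottleneck 1, flow now 4.
Augment Hall→Lobby→C5→C2→Exit: bottleneck 3, flow now 7.
Augment Hall→StairA→C5→C3→Exit: bottleneck 2, flow now 9.
No augmenting path remains; maximum flow = 9.
In the residual graph, reachable from Hall: {Hall, StairB, Lobby, StairA}.
Min-cut edges: StairB→C5 (4), Lobby→C5 (3), StairA→C5 (2); capacity 4 + 3 + 2 = 9.
This cut is saturated, so no flow can exceed 9.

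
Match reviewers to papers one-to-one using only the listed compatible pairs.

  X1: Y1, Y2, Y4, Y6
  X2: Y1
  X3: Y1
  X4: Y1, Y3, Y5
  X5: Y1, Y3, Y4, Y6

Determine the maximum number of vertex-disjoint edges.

4

Unit-capacity flow: source→left, listed edges, right→sink; max matching = max flow.
Augmenting path X1→Y1 (+1); matched 1.
Augmenting path X4→Y3 (+1); matched 2.
Augmenting path X5→Y4 (+1); matched 3.
Augmenting path X2→Y1→X1→Y2 (+1); matched 4.
No augmenting path remains; maximum matching = 4.
König certificate: {X1, X4, X5, Y1} is a vertex cover of size 4 (every listed pair touches it), so no matching can be larger.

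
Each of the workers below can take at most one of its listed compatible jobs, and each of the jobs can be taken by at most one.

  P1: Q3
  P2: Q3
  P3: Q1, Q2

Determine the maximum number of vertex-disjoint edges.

Unit-capacity flow: source→left, listed edges, right→sink; max matching = max flow.
Augmenting path P1→Q3 (+1); matched 1.
Augmenting path P3→Q1 (+1); matched 2.
No augmenting path remains; maximum matching = 2.
König certificate: {P3, Q3} is a vertex cover of size 2 (every listed pair touches it), so no matching can be larger.

2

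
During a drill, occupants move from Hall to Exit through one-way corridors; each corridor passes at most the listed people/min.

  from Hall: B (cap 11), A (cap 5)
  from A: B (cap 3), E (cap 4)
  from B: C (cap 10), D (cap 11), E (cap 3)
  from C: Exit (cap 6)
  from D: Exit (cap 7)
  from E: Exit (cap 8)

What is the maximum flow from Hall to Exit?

16

Augment Hall→A→E→Exit: bottleneck 4, flow now 4.
Augment Hall→B→C→Exit: bottleneck 6, flow now 10.
Augment Hall→B→D→Exit: bottleneck 5, flow now 15.
Augment Hall→A→B→D→Exit: bottleneck 1, flow now 16.
No augmenting path remains; maximum flow = 16.
In the residual graph, reachable from Hall: {Hall}.
Min-cut edges: Hall→A (5), Hall→B (11); capacity 5 + 11 = 16.
This cut is saturated, so no flow can exceed 16.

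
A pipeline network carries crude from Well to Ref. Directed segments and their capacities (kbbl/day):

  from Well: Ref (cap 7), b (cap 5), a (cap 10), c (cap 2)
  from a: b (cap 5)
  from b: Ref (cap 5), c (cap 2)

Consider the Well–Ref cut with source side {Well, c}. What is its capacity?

22

Edges leaving {Well, c}: Well→a (10), Well→b (5), Well→Ref (7).
Cut capacity = 10 + 5 + 7 = 22.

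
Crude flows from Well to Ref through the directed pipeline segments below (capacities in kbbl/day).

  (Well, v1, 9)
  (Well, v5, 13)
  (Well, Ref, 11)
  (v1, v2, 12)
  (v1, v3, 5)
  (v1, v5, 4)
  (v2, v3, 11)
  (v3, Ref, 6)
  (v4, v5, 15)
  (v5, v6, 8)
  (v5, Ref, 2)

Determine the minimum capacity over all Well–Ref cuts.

19

Augment Well→Ref: bottleneck 11, flow now 11.
Augment Well→v5→Ref: bottleneck 2, flow now 13.
Augment Well→v1→v3→Ref: bottleneck 5, flow now 18.
Augment Well→v1→v2→v3→Ref: bottleneck 1, flow now 19.
No augmenting path remains; maximum flow = 19.
By max-flow min-cut, the minimum cut capacity equals the max flow.
In the residual graph, reachable from Well: {Well, v1, v2, v3, v5, v6}.
Min-cut edges: Well→Ref (11), v3→Ref (6), v5→Ref (2); capacity 11 + 6 + 2 = 19.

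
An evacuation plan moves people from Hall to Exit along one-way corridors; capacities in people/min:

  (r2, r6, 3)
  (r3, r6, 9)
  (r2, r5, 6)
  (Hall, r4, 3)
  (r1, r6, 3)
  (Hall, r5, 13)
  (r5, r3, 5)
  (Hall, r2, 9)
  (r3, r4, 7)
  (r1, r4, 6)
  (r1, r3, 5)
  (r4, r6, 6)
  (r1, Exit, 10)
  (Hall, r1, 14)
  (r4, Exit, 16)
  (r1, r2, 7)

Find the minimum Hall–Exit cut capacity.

22

Augment Hall→r1→Exit: bottleneck 10, flow now 10.
Augment Hall→r4→Exit: bottleneck 3, flow now 13.
Augment Hall→r1→r4→Exit: bottleneck 4, flow now 17.
Augment Hall→r5→r3→r4→Exit: bottleneck 5, flow now 22.
No augmenting path remains; maximum flow = 22.
By max-flow min-cut, the minimum cut capacity equals the max flow.
In the residual graph, reachable from Hall: {Hall, r2, r5, r6}.
Min-cut edges: Hall→r1 (14), Hall→r4 (3), r5→r3 (5); capacity 14 + 3 + 5 = 22.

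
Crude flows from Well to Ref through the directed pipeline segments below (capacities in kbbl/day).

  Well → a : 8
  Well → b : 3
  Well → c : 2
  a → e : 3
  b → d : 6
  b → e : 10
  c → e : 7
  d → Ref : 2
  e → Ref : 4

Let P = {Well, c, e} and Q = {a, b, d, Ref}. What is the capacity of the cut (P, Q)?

Edges leaving {Well, c, e}: Well→a (8), Well→b (3), e→Ref (4).
Cut capacity = 8 + 3 + 4 = 15.

15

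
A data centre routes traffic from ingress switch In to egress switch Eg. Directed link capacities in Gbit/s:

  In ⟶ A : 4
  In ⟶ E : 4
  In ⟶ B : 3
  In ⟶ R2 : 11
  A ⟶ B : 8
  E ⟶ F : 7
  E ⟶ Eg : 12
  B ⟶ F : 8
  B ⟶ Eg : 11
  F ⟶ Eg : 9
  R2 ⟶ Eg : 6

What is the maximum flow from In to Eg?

17

Augment In→E→Eg: bottleneck 4, flow now 4.
Augment In→B→Eg: bottleneck 3, flow now 7.
Augment In→R2→Eg: bottleneck 6, flow now 13.
Augment In→A→B→Eg: bottleneck 4, flow now 17.
No augmenting path remains; maximum flow = 17.
In the residual graph, reachable from In: {In, R2}.
Min-cut edges: In→A (4), In→E (4), In→B (3), R2→Eg (6); capacity 4 + 4 + 3 + 6 = 17.
This cut is saturated, so no flow can exceed 17.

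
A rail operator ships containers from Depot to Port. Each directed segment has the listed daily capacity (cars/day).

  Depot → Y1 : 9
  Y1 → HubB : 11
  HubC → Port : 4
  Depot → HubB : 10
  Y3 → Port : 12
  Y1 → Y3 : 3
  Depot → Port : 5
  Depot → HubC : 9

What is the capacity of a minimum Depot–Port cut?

12

Augment Depot→Port: bottleneck 5, flow now 5.
Augment Depot→HubC→Port: bottleneck 4, flow now 9.
Augment Depot→Y1→Y3→Port: bottleneck 3, flow now 12.
No augmenting path remains; maximum flow = 12.
By max-flow min-cut, the minimum cut capacity equals the max flow.
In the residual graph, reachable from Depot: {Depot, Y1, HubB, HubC}.
Min-cut edges: Depot→Port (5), Y1→Y3 (3), HubC→Port (4); capacity 5 + 3 + 4 = 12.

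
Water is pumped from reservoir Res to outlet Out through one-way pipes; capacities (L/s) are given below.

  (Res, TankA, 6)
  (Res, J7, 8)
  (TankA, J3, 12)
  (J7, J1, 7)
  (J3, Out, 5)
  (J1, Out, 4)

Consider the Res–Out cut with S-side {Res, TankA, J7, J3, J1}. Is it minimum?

Yes — it is a minimum cut (capacity 9).

Given cut capacity: 5 + 4 = 9.
Augment Res→TankA→J3→Out: bottleneck 5, flow now 5.
Augment Res→J7→J1→Out: bottleneck 4, flow now 9.
No augmenting path remains; maximum flow = 9.
Cut capacity 9 equals the max flow, so it is a minimum cut.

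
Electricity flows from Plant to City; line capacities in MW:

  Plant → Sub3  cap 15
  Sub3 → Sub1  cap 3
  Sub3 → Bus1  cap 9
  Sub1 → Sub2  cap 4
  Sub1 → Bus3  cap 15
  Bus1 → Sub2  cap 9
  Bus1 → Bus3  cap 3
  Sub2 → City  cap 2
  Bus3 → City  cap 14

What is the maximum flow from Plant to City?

Augment Plant→Sub3→Sub1→Sub2→City: bottleneck 2, flow now 2.
Augment Plant→Sub3→Sub1→Bus3→City: bottleneck 1, flow now 3.
Augment Plant→Sub3→Bus1→Bus3→City: bottleneck 3, flow now 6.
Augment Plant→Sub3→Bus1→Sub2→Sub1→Bus3→City: bottleneck 2, flow now 8. (uses reverse residual edge)
No augmenting path remains; maximum flow = 8.
In the residual graph, reachable from Plant: {Plant, Sub3, Bus1, Sub2}.
Min-cut edges: Sub3→Sub1 (3), Bus1→Bus3 (3), Sub2→City (2); capacity 3 + 3 + 2 = 8.
This cut is saturated, so no flow can exceed 8.

8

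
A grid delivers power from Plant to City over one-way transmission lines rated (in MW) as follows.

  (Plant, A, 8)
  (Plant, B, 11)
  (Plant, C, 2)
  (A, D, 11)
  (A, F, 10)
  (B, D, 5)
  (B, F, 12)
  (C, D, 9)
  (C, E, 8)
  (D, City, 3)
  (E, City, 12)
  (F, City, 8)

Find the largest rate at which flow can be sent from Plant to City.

Augment Plant→A→D→City: bottleneck 3, flow now 3.
Augment Plant→A→F→City: bottleneck 5, flow now 8.
Augment Plant→B→F→City: bottleneck 3, flow now 11.
Augment Plant→C→E→City: bottleneck 2, flow now 13.
No augmenting path remains; maximum flow = 13.
In the residual graph, reachable from Plant: {Plant, A, B, D, F}.
Min-cut edges: Plant→C (2), D→City (3), F→City (8); capacity 2 + 3 + 8 = 13.
This cut is saturated, so no flow can exceed 13.

13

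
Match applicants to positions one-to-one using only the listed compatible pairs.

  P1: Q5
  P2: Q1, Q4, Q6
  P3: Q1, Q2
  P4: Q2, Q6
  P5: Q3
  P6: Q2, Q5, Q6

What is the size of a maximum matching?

Unit-capacity flow: source→left, listed edges, right→sink; max matching = max flow.
Augmenting path P1→Q5 (+1); matched 1.
Augmenting path P2→Q1 (+1); matched 2.
Augmenting path P3→Q2 (+1); matched 3.
Augmenting path P4→Q6 (+1); matched 4.
Augmenting path P5→Q3 (+1); matched 5.
Augmenting path P6→Q2→P3→Q1→P2→Q4 (+1); matched 6.
No augmenting path remains; maximum matching = 6.
König certificate: {P1, P2, P3, P4, P5, P6} is a vertex cover of size 6 (every listed pair touches it), so no matching can be larger.

6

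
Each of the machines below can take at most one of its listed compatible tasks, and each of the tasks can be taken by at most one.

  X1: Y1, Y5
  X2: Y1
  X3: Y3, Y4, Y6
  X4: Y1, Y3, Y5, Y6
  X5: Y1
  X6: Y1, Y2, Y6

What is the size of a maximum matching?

5

Unit-capacity flow: source→left, listed edges, right→sink; max matching = max flow.
Augmenting path X1→Y1 (+1); matched 1.
Augmenting path X3→Y3 (+1); matched 2.
Augmenting path X4→Y5 (+1); matched 3.
Augmenting path X6→Y2 (+1); matched 4.
Augmenting path X2→Y1→X1→Y5→X4→Y6 (+1); matched 5.
No augmenting path remains; maximum matching = 5.
König certificate: {X1, X3, X4, X6, Y1} is a vertex cover of size 5 (every listed pair touches it), so no matching can be larger.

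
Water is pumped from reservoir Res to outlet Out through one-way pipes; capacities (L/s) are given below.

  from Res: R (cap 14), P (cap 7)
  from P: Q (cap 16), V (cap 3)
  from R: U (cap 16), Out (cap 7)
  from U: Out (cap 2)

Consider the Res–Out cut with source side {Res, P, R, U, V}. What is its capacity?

25

Edges leaving {Res, P, R, U, V}: P→Q (16), R→Out (7), U→Out (2).
Cut capacity = 16 + 7 + 2 = 25.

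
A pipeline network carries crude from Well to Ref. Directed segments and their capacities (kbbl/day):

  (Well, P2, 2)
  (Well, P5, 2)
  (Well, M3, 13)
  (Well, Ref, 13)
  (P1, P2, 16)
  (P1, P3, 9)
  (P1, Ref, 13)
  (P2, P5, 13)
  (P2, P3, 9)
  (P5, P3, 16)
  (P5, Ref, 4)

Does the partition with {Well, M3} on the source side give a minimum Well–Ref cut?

Yes — it is a minimum cut (capacity 17).

Given cut capacity: 2 + 2 + 13 = 17.
Augment Well→Ref: bottleneck 13, flow now 13.
Augment Well→P5→Ref: bottleneck 2, flow now 15.
Augment Well→P2→P5→Ref: bottleneck 2, flow now 17.
No augmenting path remains; maximum flow = 17.
Cut capacity 17 equals the max flow, so it is a minimum cut.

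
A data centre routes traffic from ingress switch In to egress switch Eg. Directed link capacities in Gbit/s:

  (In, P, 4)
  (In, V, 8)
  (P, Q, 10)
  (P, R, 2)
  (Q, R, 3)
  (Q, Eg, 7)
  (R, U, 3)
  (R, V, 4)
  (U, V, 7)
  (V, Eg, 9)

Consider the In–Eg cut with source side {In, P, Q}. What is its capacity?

Edges leaving {In, P, Q}: In→V (8), P→R (2), Q→R (3), Q→Eg (7).
Cut capacity = 8 + 2 + 3 + 7 = 20.

20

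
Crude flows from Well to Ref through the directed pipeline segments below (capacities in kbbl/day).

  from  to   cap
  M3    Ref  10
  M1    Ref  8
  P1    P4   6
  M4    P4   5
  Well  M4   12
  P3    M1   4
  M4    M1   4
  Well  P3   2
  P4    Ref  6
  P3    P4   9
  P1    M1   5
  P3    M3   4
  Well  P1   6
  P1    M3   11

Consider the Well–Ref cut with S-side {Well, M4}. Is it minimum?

Yes — it is a minimum cut (capacity 17).

Given cut capacity: 6 + 2 + 4 + 5 = 17.
Augment Well→P1→M1→Ref: bottleneck 5, flow now 5.
Augment Well→P1→M3→Ref: bottleneck 1, flow now 6.
Augment Well→M4→M1→Ref: bottleneck 3, flow now 9.
Augment Well→M4→P4→Ref: bottleneck 5, flow now 14.
Augment Well→P3→M3→Ref: bottleneck 2, flow now 16.
Augment Well→M4→M1→P1→M3→Ref: bottleneck 1, flow now 17. (uses reverse residual edge)
No augmenting path remains; maximum flow = 17.
Cut capacity 17 equals the max flow, so it is a minimum cut.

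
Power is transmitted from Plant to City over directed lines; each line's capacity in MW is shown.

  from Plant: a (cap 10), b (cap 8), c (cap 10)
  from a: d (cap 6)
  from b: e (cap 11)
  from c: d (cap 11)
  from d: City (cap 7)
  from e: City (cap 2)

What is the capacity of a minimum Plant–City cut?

9

Augment Plant→a→d→City: bottleneck 6, flow now 6.
Augment Plant→b→e→City: bottleneck 2, flow now 8.
Augment Plant→c→d→City: bottleneck 1, flow now 9.
No augmenting path remains; maximum flow = 9.
By max-flow min-cut, the minimum cut capacity equals the max flow.
In the residual graph, reachable from Plant: {Plant, a, b, c, d, e}.
Min-cut edges: d→City (7), e→City (2); capacity 7 + 2 = 9.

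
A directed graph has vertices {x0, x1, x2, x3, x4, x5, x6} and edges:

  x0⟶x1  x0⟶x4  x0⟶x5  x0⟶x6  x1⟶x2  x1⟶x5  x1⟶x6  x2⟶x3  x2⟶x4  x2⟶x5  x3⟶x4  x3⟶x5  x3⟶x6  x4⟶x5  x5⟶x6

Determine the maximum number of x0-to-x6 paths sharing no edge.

Assign every edge capacity 1; by Menger, the answer equals the max flow.
Path x0→x6 (+1); total 1.
Path x0→x1→x6 (+1); total 2.
Path x0→x5→x6 (+1); total 3.
No residual x0→x6 path; max flow = 3.
Certifying cut of size 3: {x0→x1, x0→x6, x5→x6}.

3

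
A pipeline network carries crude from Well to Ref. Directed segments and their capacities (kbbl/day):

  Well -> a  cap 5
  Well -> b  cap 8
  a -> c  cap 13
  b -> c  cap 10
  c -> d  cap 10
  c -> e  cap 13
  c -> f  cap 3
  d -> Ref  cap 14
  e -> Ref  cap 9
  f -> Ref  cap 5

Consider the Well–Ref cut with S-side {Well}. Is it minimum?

Given cut capacity: 5 + 8 = 13.
Augment Well→a→c→d→Ref: bottleneck 5, flow now 5.
Augment Well→b→c→d→Ref: bottleneck 5, flow now 10.
Augment Well→b→c→e→Ref: bottleneck 3, flow now 13.
No augmenting path remains; maximum flow = 13.
Cut capacity 13 equals the max flow, so it is a minimum cut.

Yes — it is a minimum cut (capacity 13).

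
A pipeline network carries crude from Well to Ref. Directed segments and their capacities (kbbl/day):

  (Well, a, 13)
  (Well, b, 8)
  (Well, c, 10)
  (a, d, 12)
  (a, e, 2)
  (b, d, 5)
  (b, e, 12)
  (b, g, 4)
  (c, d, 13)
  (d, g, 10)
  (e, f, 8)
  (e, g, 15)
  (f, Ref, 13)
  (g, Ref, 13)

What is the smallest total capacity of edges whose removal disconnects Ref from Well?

Augment Well→b→g→Ref: bottleneck 4, flow now 4.
Augment Well→a→d→g→Ref: bottleneck 9, flow now 13.
Augment Well→a→e→f→Ref: bottleneck 2, flow now 15.
Augment Well→b→e→f→Ref: bottleneck 4, flow now 19.
Augment Well→a→d→g→b→e→f→Ref: bottleneck 1, flow now 20. (uses reverse residual edge)
No augmenting path remains; maximum flow = 20.
By max-flow min-cut, the minimum cut capacity equals the max flow.
In the residual graph, reachable from Well: {Well, a, c, d}.
Min-cut edges: Well→b (8), a→e (2), d→g (10); capacity 8 + 2 + 10 = 20.

20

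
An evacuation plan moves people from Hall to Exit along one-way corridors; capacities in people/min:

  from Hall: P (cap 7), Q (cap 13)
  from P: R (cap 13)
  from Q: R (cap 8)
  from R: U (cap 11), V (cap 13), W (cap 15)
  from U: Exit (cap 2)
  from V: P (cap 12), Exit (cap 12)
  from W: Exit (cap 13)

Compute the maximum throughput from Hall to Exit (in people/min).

15

Augment Hall→P→R→U→Exit: bottleneck 2, flow now 2.
Augment Hall→P→R→V→Exit: bottleneck 5, flow now 7.
Augment Hall→Q→R→V→Exit: bottleneck 7, flow now 14.
Augment Hall→Q→R→W→Exit: bottleneck 1, flow now 15.
No augmenting path remains; maximum flow = 15.
In the residual graph, reachable from Hall: {Hall, Q}.
Min-cut edges: Hall→P (7), Q→R (8); capacity 7 + 8 = 15.
This cut is saturated, so no flow can exceed 15.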